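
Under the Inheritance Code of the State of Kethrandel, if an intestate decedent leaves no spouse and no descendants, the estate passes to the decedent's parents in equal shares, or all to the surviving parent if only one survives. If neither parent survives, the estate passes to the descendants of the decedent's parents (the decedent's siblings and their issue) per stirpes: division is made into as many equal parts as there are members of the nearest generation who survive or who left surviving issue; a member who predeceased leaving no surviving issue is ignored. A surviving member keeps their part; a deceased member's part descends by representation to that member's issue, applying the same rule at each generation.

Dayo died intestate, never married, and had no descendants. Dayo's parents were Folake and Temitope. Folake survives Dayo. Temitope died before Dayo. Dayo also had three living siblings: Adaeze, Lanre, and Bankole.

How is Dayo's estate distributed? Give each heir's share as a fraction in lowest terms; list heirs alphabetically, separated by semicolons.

Only one parent, Folake, survives, so Folake takes the entire estate. The siblings take nothing because a surviving parent has priority.

Folake 1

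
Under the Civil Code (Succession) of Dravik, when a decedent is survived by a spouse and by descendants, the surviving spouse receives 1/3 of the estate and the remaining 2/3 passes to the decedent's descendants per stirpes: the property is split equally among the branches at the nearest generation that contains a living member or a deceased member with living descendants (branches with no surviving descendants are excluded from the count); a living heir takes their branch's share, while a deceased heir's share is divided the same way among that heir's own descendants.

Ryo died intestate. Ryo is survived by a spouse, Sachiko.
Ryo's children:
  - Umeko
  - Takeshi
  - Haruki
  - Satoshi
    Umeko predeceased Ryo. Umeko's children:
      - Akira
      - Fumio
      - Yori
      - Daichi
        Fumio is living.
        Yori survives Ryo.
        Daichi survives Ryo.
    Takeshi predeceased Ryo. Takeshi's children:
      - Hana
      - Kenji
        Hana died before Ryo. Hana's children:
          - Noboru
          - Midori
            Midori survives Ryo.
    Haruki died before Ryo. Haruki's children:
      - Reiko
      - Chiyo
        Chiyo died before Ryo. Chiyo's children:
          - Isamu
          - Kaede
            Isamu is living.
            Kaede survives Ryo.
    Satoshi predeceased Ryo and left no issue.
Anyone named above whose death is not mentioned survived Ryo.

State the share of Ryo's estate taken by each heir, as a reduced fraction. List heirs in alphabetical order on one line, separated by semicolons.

Akira 1/18; Daichi 1/18; Fumio 1/18; Isamu 1/18; Kaede 1/18; Kenji 1/9; Midori 1/18; Noboru 1/18; Reiko 1/9; Sachiko 1/3; Yori 1/18

Sachiko, as surviving spouse, takes 1/3.
The remaining 2/3 passes to Ryo's descendants per stirpes.
Satoshi left no surviving issue, so that branch lapses and is disregarded.
The 2/3 is divided into 3 equal shares of 2/9 among Umeko, Takeshi, Haruki.
Umeko predeceased; the 2/9 allotted to Umeko's branch passes to Umeko's issue by representation.
The 2/9 is divided into 4 equal shares of 1/18 among Akira, Fumio, Yori, Daichi.
Akira is living and takes 1/18.
Fumio is living and takes 1/18.
Yori is living and takes 1/18.
Daichi is living and takes 1/18.
Takeshi predeceased; the 2/9 allotted to Takeshi's branch passes to Takeshi's issue by representation.
The 2/9 is divided into 2 equal shares of 1/9 among Hana, Kenji.
Hana predeceased; the 1/9 allotted to Hana's branch passes to Hana's issue by representation.
The 1/9 is divided into 2 equal shares of 1/18 among Noboru, Midori.
Noboru is living and takes 1/18.
Midori is living and takes 1/18.
Kenji is living and takes 1/9.
Haruki predeceased; the 2/9 allotted to Haruki's branch passes to Haruki's issue by representation.
The 2/9 is divided into 2 equal shares of 1/9 among Reiko, Chiyo.
Reiko is living and takes 1/9.
Chiyo predeceased; the 1/9 allotted to Chiyo's branch passes to Chiyo's issue by representation.
The 1/9 is divided into 2 equal shares of 1/18 among Isamu, Kaede.
Isamu is living and takes 1/18.
Kaede is living and takes 1/18.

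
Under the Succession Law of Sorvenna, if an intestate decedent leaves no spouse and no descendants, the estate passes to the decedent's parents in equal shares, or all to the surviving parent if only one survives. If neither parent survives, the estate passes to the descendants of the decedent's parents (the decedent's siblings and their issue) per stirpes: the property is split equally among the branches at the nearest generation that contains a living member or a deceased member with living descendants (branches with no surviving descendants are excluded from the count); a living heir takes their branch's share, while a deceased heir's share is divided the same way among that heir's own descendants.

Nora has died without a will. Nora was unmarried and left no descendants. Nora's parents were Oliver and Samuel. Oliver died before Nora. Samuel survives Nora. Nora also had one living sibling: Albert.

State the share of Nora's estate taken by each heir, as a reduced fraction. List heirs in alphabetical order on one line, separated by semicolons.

Samuel 1

Only one parent, Samuel, survives, so Samuel takes the entire estate. The siblings take nothing because a surviving parent has priority.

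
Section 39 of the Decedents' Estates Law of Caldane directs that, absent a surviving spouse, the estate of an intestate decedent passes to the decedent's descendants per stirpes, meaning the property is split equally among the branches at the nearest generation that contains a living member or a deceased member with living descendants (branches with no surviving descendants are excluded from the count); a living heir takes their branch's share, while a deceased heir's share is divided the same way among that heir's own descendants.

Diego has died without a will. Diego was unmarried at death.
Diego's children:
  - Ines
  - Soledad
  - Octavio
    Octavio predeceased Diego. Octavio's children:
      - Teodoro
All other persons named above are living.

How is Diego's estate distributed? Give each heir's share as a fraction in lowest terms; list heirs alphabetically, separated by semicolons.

Ines 1/3; Soledad 1/3; Teodoro 1/3

There is no surviving spouse, so the entire estate passes to Diego's descendants per stirpes.
The estate is divided into 3 equal shares of 1/3 among Ines, Soledad, Octavio.
Ines is living and takes 1/3.
Soledad is living and takes 1/3.
Octavio predeceased; the 1/3 allotted to Octavio's branch passes to Octavio's issue by representation.
Teodoro is the sole taker at this level and receives the full 1/3.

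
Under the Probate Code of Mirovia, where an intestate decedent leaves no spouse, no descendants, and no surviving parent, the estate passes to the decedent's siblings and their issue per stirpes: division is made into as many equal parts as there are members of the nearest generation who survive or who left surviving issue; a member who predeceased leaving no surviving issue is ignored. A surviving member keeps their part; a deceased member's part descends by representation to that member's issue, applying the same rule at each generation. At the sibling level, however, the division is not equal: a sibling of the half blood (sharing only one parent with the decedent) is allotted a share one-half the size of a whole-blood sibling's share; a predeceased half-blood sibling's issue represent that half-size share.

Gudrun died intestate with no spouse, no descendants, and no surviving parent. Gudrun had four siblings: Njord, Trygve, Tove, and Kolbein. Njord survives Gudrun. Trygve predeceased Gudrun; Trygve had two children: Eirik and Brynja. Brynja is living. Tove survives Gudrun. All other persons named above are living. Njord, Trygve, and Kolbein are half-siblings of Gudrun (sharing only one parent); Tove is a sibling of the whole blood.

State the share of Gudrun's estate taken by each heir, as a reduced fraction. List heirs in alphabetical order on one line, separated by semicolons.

No spouse, descendants, or parent survives, so the estate passes to Gudrun's siblings per stirpes.
Half-blood siblings count for one-half the weight of whole-blood siblings at the initial division.
Dividing 1 in proportion to weights (total weight 5/2): Njord (weight 1/2) → 1/5; Trygve (weight 1/2) → 1/5; Tove (weight 1) → 2/5; Kolbein (weight 1/2) → 1/5.
Njord is living and takes 1/5.
Trygve predeceased; the 1/5 allotted to Trygve's branch passes to Trygve's issue by representation.
The 1/5 is divided into 2 equal shares of 1/10 among Eirik, Brynja.
Eirik is living and takes 1/10.
Brynja is living and takes 1/10.
Tove is living and takes 2/5.
Kolbein is living and takes 1/5.

Brynja 1/10; Eirik 1/10; Kolbein 1/5; Njord 1/5; Tove 2/5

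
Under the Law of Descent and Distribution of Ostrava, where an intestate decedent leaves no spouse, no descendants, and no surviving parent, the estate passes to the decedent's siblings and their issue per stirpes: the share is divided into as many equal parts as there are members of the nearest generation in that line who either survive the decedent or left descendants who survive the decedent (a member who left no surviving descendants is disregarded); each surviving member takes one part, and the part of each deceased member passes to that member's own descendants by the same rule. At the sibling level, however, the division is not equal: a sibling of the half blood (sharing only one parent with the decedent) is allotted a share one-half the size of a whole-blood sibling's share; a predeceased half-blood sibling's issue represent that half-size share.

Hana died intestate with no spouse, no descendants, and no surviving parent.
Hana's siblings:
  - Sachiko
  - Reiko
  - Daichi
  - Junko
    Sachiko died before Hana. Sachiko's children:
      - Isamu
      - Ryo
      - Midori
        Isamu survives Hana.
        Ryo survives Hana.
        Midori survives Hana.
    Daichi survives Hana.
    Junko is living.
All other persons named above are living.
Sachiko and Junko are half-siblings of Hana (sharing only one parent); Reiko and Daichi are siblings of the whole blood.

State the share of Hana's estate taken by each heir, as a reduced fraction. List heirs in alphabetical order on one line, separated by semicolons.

Daichi 1/3; Isamu 1/18; Junko 1/6; Midori 1/18; Reiko 1/3; Ryo 1/18

No spouse, descendants, or parent survives, so the estate passes to Hana's siblings per stirpes.
Half-blood siblings count for one-half the weight of whole-blood siblings at the initial division.
Dividing 1 in proportion to weights (total weight 3): Sachiko (weight 1/2) → 1/6; Reiko (weight 1) → 1/3; Daichi (weight 1) → 1/3; Junko (weight 1/2) → 1/6.
Sachiko predeceased; the 1/6 allotted to Sachiko's branch passes to Sachiko's issue by representation.
The 1/6 is divided into 3 equal shares of 1/18 among Isamu, Ryo, Midori.
Isamu is living and takes 1/18.
Ryo is living and takes 1/18.
Midori is living and takes 1/18.
Reiko is living and takes 1/3.
Daichi is living and takes 1/3.
Junko is living and takes 1/6.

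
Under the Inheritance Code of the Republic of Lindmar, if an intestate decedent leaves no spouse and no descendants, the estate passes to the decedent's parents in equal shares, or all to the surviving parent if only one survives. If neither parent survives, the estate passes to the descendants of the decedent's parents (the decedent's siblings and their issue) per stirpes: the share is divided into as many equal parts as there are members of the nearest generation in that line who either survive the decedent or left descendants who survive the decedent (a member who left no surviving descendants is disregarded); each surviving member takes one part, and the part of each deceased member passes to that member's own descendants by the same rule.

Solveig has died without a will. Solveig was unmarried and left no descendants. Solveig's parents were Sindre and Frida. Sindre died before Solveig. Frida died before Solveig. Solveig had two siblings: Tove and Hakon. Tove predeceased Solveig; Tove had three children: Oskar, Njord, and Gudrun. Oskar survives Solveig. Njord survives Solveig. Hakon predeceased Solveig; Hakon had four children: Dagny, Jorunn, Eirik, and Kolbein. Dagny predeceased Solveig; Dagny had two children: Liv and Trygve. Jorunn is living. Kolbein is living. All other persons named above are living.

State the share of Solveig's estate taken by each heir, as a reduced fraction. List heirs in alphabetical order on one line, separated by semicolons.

Eirik 1/8; Gudrun 1/6; Jorunn 1/8; Kolbein 1/8; Liv 1/16; Njord 1/6; Oskar 1/6; Trygve 1/16

Neither parent survives and there are no descendants, so the estate passes to Solveig's siblings and their issue per stirpes.
The estate is divided into 2 equal shares of 1/2 among Tove, Hakon.
Tove predeceased; the 1/2 allotted to Tove's branch passes to Tove's issue by representation.
The 1/2 is divided into 3 equal shares of 1/6 among Oskar, Njord, Gudrun.
Oskar is living and takes 1/6.
Njord is living and takes 1/6.
Gudrun is living and takes 1/6.
Hakon predeceased; the 1/2 allotted to Hakon's branch passes to Hakon's issue by representation.
The 1/2 is divided into 4 equal shares of 1/8 among Dagny, Jorunn, Eirik, Kolbein.
Dagny predeceased; the 1/8 allotted to Dagny's branch passes to Dagny's issue by representation.
The 1/8 is divided into 2 equal shares of 1/16 among Liv, Trygve.
Liv is living and takes 1/16.
Trygve is living and takes 1/16.
Jorunn is living and takes 1/8.
Eirik is living and takes 1/8.
Kolbein is living and takes 1/8.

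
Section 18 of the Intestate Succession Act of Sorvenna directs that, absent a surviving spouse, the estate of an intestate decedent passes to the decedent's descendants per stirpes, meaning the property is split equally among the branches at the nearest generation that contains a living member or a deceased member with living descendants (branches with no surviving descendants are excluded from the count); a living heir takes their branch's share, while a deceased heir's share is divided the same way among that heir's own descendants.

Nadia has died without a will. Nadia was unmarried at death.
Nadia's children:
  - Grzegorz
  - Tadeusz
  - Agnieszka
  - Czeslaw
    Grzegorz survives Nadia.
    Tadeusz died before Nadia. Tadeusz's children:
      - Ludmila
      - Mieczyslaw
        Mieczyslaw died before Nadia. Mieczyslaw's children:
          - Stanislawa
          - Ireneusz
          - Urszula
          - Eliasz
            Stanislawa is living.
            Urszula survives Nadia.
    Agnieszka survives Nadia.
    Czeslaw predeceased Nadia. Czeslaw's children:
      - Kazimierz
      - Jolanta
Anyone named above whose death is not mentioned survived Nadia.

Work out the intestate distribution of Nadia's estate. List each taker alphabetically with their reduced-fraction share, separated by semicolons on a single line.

There is no surviving spouse, so the entire estate passes to Nadia's descendants per stirpes.
The estate is divided into 4 equal shares of 1/4 among Grzegorz, Tadeusz, Agnieszka, Czeslaw.
Grzegorz is living and takes 1/4.
Tadeusz predeceased; the 1/4 allotted to Tadeusz's branch passes to Tadeusz's issue by representation.
The 1/4 is divided into 2 equal shares of 1/8 among Ludmila, Mieczyslaw.
Ludmila is living and takes 1/8.
Mieczyslaw predeceased; the 1/8 allotted to Mieczyslaw's branch passes to Mieczyslaw's issue by representation.
The 1/8 is divided into 4 equal shares of 1/32 among Stanislawa, Ireneusz, Urszula, Eliasz.
Stanislawa is living and takes 1/32.
Ireneusz is living and takes 1/32.
Urszula is living and takes 1/32.
Eliasz is living and takes 1/32.
Agnieszka is living and takes 1/4.
Czeslaw predeceased; the 1/4 allotted to Czeslaw's branch passes to Czeslaw's issue by representation.
The 1/4 is divided into 2 equal shares of 1/8 among Kazimierz, Jolanta.
Kazimierz is living and takes 1/8.
Jolanta is living and takes 1/8.

Agnieszka 1/4; Eliasz 1/32; Grzegorz 1/4; Ireneusz 1/32; Jolanta 1/8; Kazimierz 1/8; Ludmila 1/8; Stanislawa 1/32; Urszula 1/32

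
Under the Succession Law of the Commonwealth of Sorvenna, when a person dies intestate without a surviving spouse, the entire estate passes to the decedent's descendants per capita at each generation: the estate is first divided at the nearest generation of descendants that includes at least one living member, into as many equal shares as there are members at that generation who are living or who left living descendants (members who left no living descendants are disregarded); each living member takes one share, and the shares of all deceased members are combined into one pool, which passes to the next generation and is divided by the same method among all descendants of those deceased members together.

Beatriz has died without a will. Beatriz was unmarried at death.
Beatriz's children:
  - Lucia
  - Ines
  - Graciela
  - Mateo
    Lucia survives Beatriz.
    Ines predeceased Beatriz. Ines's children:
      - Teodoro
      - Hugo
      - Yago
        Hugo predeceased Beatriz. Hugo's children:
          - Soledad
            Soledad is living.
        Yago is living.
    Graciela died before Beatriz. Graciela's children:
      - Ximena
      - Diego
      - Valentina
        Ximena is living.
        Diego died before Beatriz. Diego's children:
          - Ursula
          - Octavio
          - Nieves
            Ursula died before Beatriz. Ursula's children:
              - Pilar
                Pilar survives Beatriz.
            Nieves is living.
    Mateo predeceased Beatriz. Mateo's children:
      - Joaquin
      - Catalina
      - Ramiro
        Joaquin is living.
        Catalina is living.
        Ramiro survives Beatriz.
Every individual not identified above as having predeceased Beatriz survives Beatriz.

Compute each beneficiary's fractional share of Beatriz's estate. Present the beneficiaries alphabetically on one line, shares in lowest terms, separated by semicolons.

Catalina 1/12; Joaquin 1/12; Lucia 1/4; Nieves 1/24; Octavio 1/24; Pilar 1/24; Ramiro 1/12; Soledad 1/24; Teodoro 1/12; Valentina 1/12; Ximena 1/12; Yago 1/12

There is no surviving spouse, so the entire estate passes to Beatriz's descendants per capita at each generation.
At generation 1 (Lucia, Ines, Graciela, Mateo) there are 4 shares of (1)/4 = 1/4 each.
Living: Lucia — each takes 1/4.
Deceased: Ines, Graciela, and Mateo. Their combined 3/4 is pooled and carried to generation 2.
At generation 2 (Teodoro, Hugo, Yago, Ximena, Diego, Valentina, Joaquin, Catalina, Ramiro) there are 9 shares of (3/4)/9 = 1/12 each.
Living: Teodoro, Yago, Ximena, Valentina, Joaquin, Catalina, and Ramiro — each takes 1/12.
Deceased: Hugo and Diego. Their combined 1/6 is pooled and carried to generation 3.
At generation 3 (Soledad, Ursula, Octavio, Nieves) there are 4 shares of (1/6)/4 = 1/24 each.
Living: Soledad, Octavio, and Nieves — each takes 1/24.
Deceased: Ursula. That 1/24 share is carried to generation 4.
At generation 4 (Pilar) there are 1 shares of (1/24)/1 = 1/24 each.
Living: Pilar — each takes 1/24.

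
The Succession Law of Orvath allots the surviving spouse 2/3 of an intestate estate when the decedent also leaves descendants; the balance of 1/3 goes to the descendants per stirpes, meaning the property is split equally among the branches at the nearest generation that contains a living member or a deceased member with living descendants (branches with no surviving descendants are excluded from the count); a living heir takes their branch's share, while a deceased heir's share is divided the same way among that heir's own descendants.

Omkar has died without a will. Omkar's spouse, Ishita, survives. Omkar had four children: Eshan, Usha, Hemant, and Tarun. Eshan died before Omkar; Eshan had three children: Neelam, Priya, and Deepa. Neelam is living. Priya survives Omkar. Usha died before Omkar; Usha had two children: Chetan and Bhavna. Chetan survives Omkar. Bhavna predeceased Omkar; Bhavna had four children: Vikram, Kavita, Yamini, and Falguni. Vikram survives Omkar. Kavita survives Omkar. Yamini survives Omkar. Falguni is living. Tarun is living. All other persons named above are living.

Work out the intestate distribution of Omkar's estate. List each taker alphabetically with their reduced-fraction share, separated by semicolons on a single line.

Ishita, as surviving spouse, takes 2/3.
The remaining 1/3 passes to Omkar's descendants per stirpes.
The 1/3 is divided into 4 equal shares of 1/12 among Eshan, Usha, Hemant, Tarun.
Eshan predeceased; the 1/12 allotted to Eshan's branch passes to Eshan's issue by representation.
The 1/12 is divided into 3 equal shares of 1/36 among Neelam, Priya, Deepa.
Neelam is living and takes 1/36.
Priya is living and takes 1/36.
Deepa is living and takes 1/36.
Usha predeceased; the 1/12 allotted to Usha's branch passes to Usha's issue by representation.
The 1/12 is divided into 2 equal shares of 1/24 among Chetan, Bhavna.
Chetan is living and takes 1/24.
Bhavna predeceased; the 1/24 allotted to Bhavna's branch passes to Bhavna's issue by representation.
The 1/24 is divided into 4 equal shares of 1/96 among Vikram, Kavita, Yamini, Falguni.
Vikram is living and takes 1/96.
Kavita is living and takes 1/96.
Yamini is living and takes 1/96.
Falguni is living and takes 1/96.
Hemant is living and takes 1/12.
Tarun is living and takes 1/12.

Chetan 1/24; Deepa 1/36; Falguni 1/96; Hemant 1/12; Ishita 2/3; Kavita 1/96; Neelam 1/36; Priya 1/36; Tarun 1/12; Vikram 1/96; Yamini 1/96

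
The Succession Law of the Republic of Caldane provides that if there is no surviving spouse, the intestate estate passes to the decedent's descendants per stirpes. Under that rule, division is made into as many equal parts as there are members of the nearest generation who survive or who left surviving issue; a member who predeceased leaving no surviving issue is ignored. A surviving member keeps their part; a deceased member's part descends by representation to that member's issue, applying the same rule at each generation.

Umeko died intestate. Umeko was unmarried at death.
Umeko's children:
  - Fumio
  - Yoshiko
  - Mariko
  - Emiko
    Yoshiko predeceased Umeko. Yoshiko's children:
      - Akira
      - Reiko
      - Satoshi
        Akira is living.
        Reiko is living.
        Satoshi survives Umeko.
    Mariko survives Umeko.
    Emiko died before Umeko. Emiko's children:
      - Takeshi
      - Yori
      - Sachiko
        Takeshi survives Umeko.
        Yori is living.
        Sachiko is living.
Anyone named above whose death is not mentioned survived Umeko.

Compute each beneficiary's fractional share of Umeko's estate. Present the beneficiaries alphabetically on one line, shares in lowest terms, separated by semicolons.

There is no surviving spouse, so the entire estate passes to Umeko's descendants per stirpes.
The estate is divided into 4 equal shares of 1/4 among Fumio, Yoshiko, Mariko, Emiko.
Fumio is living and takes 1/4.
Yoshiko predeceased; the 1/4 allotted to Yoshiko's branch passes to Yoshiko's issue by representation.
The 1/4 is divided into 3 equal shares of 1/12 among Akira, Reiko, Satoshi.
Akira is living and takes 1/12.
Reiko is living and takes 1/12.
Satoshi is living and takes 1/12.
Mariko is living and takes 1/4.
Emiko predeceased; the 1/4 allotted to Emiko's branch passes to Emiko's issue by representation.
The 1/4 is divided into 3 equal shares of 1/12 among Takeshi, Yori, Sachiko.
Takeshi is living and takes 1/12.
Yori is living and takes 1/12.
Sachiko is living and takes 1/12.

Akira 1/12; Fumio 1/4; Mariko 1/4; Reiko 1/12; Sachiko 1/12; Satoshi 1/12; Takeshi 1/12; Yori 1/12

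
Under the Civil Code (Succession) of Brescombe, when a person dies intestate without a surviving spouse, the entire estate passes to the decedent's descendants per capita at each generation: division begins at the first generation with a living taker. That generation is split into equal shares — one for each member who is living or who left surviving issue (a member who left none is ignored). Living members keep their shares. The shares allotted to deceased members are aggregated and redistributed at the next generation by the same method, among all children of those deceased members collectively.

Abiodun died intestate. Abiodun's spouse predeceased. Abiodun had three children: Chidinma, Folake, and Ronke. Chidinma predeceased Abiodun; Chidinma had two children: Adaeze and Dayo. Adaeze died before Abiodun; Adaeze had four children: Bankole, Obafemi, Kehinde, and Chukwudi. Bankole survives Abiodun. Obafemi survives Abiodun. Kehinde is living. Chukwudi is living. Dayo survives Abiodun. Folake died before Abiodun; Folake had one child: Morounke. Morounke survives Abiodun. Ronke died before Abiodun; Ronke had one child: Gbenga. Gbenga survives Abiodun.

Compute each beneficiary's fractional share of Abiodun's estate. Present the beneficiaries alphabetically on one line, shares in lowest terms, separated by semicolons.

Bankole 1/16; Chukwudi 1/16; Dayo 1/4; Gbenga 1/4; Kehinde 1/16; Morounke 1/4; Obafemi 1/16

There is no surviving spouse, so the entire estate passes to Abiodun's descendants per capita at each generation.
No one at generation 1 (Chidinma, Folake, Ronke) is living; moving to the next generation.
At generation 2 (Adaeze, Dayo, Morounke, Gbenga) there are 4 shares of (1)/4 = 1/4 each.
Living: Dayo, Morounke, and Gbenga — each takes 1/4.
Deceased: Adaeze. That 1/4 share is carried to generation 3.
At generation 3 (Bankole, Obafemi, Kehinde, Chukwudi) there are 4 shares of (1/4)/4 = 1/16 each.
Living: Bankole, Obafemi, Kehinde, and Chukwudi — each takes 1/16.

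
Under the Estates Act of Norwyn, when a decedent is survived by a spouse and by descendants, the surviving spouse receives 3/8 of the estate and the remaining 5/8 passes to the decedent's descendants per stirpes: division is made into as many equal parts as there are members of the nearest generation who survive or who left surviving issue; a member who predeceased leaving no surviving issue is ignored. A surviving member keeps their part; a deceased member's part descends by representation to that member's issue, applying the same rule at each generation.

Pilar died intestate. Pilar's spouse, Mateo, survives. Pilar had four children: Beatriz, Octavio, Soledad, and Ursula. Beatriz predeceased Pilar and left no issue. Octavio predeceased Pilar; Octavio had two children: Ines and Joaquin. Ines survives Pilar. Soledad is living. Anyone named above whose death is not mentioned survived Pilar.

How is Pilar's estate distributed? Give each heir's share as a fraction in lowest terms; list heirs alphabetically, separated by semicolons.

Mateo, as surviving spouse, takes 3/8.
The remaining 5/8 passes to Pilar's descendants per stirpes.
Beatriz left no surviving issue, so that branch lapses and is disregarded.
The 5/8 is divided into 3 equal shares of 5/24 among Octavio, Soledad, Ursula.
Octavio predeceased; the 5/24 allotted to Octavio's branch passes to Octavio's issue by representation.
The 5/24 is divided into 2 equal shares of 5/48 among Ines, Joaquin.
Ines is living and takes 5/48.
Joaquin is living and takes 5/48.
Soledad is living and takes 5/24.
Ursula is living and takes 5/24.

Ines 5/48; Joaquin 5/48; Mateo 3/8; Soledad 5/24; Ursula 5/24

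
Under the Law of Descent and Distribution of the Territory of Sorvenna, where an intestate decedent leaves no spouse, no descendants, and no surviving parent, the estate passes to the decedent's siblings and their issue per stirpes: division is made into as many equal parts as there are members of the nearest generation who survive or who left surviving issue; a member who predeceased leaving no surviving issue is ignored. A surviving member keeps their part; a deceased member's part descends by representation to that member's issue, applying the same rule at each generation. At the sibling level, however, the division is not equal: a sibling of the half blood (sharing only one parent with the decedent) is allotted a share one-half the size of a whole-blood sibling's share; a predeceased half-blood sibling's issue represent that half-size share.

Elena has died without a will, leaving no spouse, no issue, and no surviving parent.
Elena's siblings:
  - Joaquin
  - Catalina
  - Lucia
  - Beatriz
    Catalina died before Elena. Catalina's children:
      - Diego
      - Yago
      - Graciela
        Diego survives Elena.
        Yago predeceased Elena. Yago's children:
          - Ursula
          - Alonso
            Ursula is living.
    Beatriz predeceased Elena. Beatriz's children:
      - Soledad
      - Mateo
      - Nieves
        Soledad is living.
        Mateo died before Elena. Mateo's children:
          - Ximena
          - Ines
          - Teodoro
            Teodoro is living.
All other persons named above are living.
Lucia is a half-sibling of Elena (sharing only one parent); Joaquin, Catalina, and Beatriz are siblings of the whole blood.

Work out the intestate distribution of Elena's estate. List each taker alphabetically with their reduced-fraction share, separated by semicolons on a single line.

No spouse, descendants, or parent survives, so the estate passes to Elena's siblings per stirpes.
Half-blood siblings count for one-half the weight of whole-blood siblings at the initial division.
Dividing 1 in proportion to weights (total weight 7/2): Joaquin (weight 1) → 2/7; Catalina (weight 1) → 2/7; Lucia (weight 1/2) → 1/7; Beatriz (weight 1) → 2/7.
Joaquin is living and takes 2/7.
Catalina predeceased; the 2/7 allotted to Catalina's branch passes to Catalina's issue by representation.
The 2/7 is divided into 3 equal shares of 2/21 among Diego, Yago, Graciela.
Diego is living and takes 2/21.
Yago predeceased; the 2/21 allotted to Yago's branch passes to Yago's issue by representation.
The 2/21 is divided into 2 equal shares of 1/21 among Ursula, Alonso.
Ursula is living and takes 1/21.
Alonso is living and takes 1/21.
Graciela is living and takes 2/21.
Lucia is living and takes 1/7.
Beatriz predeceased; the 2/7 allotted to Beatriz's branch passes to Beatriz's issue by representation.
The 2/7 is divided into 3 equal shares of 2/21 among Soledad, Mateo, Nieves.
Soledad is living and takes 2/21.
Mateo predeceased; the 2/21 allotted to Mateo's branch passes to Mateo's issue by representation.
The 2/21 is divided into 3 equal shares of 2/63 among Ximena, Ines, Teodoro.
Ximena is living and takes 2/63.
Ines is living and takes 2/63.
Teodoro is living and takes 2/63.
Nieves is living and takes 2/21.

Alonso 1/21; Diego 2/21; Graciela 2/21; Ines 2/63; Joaquin 2/7; Lucia 1/7; Nieves 2/21; Soledad 2/21; Teodoro 2/63; Ursula 1/21; Ximena 2/63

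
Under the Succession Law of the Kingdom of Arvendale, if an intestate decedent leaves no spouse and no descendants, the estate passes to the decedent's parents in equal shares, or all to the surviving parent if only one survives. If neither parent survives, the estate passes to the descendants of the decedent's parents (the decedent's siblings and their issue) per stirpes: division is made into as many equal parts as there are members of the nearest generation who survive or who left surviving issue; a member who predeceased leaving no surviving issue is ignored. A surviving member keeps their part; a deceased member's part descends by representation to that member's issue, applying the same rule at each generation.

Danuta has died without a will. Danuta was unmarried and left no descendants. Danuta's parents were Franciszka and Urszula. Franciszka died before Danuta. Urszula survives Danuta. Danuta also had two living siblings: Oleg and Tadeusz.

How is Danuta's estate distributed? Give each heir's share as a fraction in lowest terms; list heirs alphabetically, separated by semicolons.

Only one parent, Urszula, survives, so Urszula takes the entire estate. The siblings take nothing because a surviving parent has priority.

Urszula 1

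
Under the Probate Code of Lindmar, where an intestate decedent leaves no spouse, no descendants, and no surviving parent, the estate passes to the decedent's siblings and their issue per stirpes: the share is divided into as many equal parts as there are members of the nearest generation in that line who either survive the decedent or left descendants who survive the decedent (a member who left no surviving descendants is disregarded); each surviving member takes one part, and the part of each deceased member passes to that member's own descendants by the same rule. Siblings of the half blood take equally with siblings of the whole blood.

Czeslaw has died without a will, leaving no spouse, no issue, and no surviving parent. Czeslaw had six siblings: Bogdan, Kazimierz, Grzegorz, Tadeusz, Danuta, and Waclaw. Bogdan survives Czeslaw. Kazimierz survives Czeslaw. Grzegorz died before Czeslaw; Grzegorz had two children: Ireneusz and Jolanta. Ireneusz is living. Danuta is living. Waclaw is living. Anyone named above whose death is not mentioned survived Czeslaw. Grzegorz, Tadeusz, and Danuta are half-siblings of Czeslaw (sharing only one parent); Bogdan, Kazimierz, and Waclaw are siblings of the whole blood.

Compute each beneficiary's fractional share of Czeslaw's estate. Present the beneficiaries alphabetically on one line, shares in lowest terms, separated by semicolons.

No spouse, descendants, or parent survives, so the estate passes to Czeslaw's siblings per stirpes.
Half-blood and whole-blood siblings take equally under the stated rule.
The estate is divided into 6 equal shares of 1/6 among Bogdan, Kazimierz, Grzegorz, Tadeusz, Danuta, Waclaw.
Bogdan is living and takes 1/6.
Kazimierz is living and takes 1/6.
Grzegorz predeceased; the 1/6 allotted to Grzegorz's branch passes to Grzegorz's issue by representation.
The 1/6 is divided into 2 equal shares of 1/12 among Ireneusz, Jolanta.
Ireneusz is living and takes 1/12.
Jolanta is living and takes 1/12.
Tadeusz is living and takes 1/6.
Danuta is living and takes 1/6.
Waclaw is living and takes 1/6.

Bogdan 1/6; Danuta 1/6; Ireneusz 1/12; Jolanta 1/12; Kazimierz 1/6; Tadeusz 1/6; Waclaw 1/6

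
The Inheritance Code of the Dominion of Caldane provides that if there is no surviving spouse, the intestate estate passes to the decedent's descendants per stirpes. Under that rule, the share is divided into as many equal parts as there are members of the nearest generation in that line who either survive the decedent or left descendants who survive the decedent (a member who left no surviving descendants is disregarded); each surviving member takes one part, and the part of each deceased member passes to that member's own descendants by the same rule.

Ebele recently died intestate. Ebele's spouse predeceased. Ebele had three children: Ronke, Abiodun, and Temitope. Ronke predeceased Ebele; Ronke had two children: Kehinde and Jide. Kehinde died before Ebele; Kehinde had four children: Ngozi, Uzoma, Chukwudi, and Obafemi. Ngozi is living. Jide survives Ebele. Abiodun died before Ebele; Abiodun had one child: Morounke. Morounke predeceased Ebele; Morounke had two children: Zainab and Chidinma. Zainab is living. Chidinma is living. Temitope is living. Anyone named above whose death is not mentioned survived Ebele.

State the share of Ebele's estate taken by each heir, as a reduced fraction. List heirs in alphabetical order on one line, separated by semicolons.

Chidinma 1/6; Chukwudi 1/24; Jide 1/6; Ngozi 1/24; Obafemi 1/24; Temitope 1/3; Uzoma 1/24; Zainab 1/6

There is no surviving spouse, so the entire estate passes to Ebele's descendants per stirpes.
The estate is divided into 3 equal shares of 1/3 among Ronke, Abiodun, Temitope.
Ronke predeceased; the 1/3 allotted to Ronke's branch passes to Ronke's issue by representation.
The 1/3 is divided into 2 equal shares of 1/6 among Kehinde, Jide.
Kehinde predeceased; the 1/6 allotted to Kehinde's branch passes to Kehinde's issue by representation.
The 1/6 is divided into 4 equal shares of 1/24 among Ngozi, Uzoma, Chukwudi, Obafemi.
Ngozi is living and takes 1/24.
Uzoma is living and takes 1/24.
Chukwudi is living and takes 1/24.
Obafemi is living and takes 1/24.
Jide is living and takes 1/6.
Abiodun predeceased; the 1/3 allotted to Abiodun's branch passes to Abiodun's issue by representation.
Morounke's line is the sole branch at this level, so the full 1/3 passes to Morounke's issue by representation.
The 1/3 is divided into 2 equal shares of 1/6 among Zainab, Chidinma.
Zainab is living and takes 1/6.
Chidinma is living and takes 1/6.
Temitope is living and takes 1/3.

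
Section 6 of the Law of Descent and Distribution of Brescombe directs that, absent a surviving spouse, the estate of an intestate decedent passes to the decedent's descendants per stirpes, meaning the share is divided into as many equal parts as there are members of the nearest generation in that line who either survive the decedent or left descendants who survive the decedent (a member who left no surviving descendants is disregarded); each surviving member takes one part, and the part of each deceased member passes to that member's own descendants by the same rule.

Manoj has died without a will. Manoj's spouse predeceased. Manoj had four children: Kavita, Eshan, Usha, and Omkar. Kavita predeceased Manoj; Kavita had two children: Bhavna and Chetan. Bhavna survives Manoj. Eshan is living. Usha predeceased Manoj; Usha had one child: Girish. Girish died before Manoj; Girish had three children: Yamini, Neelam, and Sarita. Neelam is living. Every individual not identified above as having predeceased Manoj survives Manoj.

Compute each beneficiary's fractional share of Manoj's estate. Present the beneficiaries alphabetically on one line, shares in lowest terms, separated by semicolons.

There is no surviving spouse, so the entire estate passes to Manoj's descendants per stirpes.
The estate is divided into 4 equal shares of 1/4 among Kavita, Eshan, Usha, Omkar.
Kavita predeceased; the 1/4 allotted to Kavita's branch passes to Kavita's issue by representation.
The 1/4 is divided into 2 equal shares of 1/8 among Bhavna, Chetan.
Bhavna is living and takes 1/8.
Chetan is living and takes 1/8.
Eshan is living and takes 1/4.
Usha predeceased; the 1/4 allotted to Usha's branch passes to Usha's issue by representation.
Girish's line is the sole branch at this level, so the full 1/4 passes to Girish's issue by representation.
The 1/4 is divided into 3 equal shares of 1/12 among Yamini, Neelam, Sarita.
Yamini is living and takes 1/12.
Neelam is living and takes 1/12.
Sarita is living and takes 1/12.
Omkar is living and takes 1/4.

Bhavna 1/8; Chetan 1/8; Eshan 1/4; Neelam 1/12; Omkar 1/4; Sarita 1/12; Yamini 1/12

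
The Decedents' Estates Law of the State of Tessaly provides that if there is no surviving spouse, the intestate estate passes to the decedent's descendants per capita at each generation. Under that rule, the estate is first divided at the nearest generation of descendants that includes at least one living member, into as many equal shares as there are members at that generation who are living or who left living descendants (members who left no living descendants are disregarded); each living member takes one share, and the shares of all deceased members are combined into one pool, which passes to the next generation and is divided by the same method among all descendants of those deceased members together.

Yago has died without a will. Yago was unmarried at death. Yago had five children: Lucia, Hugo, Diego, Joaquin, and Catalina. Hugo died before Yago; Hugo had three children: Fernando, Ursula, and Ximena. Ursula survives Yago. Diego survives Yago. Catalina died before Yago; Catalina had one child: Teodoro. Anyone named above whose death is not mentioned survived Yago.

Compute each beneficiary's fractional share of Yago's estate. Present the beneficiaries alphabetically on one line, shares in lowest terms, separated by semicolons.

There is no surviving spouse, so the entire estate passes to Yago's descendants per capita at each generation.
At generation 1 (Lucia, Hugo, Diego, Joaquin, Catalina) there are 5 shares of (1)/5 = 1/5 each.
Living: Lucia, Diego, and Joaquin — each takes 1/5.
Deceased: Hugo and Catalina. Their combined 2/5 is pooled and carried to generation 2.
At generation 2 (Fernando, Ursula, Ximena, Teodoro) there are 4 shares of (2/5)/4 = 1/10 each.
Living: Fernando, Ursula, Ximena, and Teodoro — each takes 1/10.

Diego 1/5; Fernando 1/10; Joaquin 1/5; Lucia 1/5; Teodoro 1/10; Ursula 1/10; Ximena 1/10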